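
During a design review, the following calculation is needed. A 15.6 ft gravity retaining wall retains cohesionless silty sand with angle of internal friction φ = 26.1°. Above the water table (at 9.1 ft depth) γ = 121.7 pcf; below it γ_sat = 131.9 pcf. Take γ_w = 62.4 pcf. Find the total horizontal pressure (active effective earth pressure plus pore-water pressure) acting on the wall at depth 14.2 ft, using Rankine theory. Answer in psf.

887 psf

K_a = (1 − sin φ)/(1 + sin φ) = 0.3889.
γ' = 131.9 − 62.4 = 69.50 pcf.
Effective vertical stress at 14.2 ft: σ'_v = 121.7×9.1 + 69.50×5.10 = 1462 psf.
σ'_h = K_a σ'_v = 0.3889 × 1462 = 568.6 psf; u = γ_w × 5.10 = 318.2 psf.
Total σ_h = 568.6 + 318.2 = 886.9 psf.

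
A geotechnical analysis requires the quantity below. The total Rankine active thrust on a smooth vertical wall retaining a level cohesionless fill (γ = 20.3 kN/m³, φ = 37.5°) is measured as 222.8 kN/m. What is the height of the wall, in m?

9.50 m

K_a = 0.2432. P_a = ½ K_a γ H² ⇒ H = √(2P_a/(K_a γ)).
H = √(2×222.8/(0.2432×20.3)) = 9.501 m.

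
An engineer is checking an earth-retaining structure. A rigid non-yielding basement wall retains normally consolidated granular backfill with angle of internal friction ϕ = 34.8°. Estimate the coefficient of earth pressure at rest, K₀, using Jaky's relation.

K₀ = 1 − sin φ' = 1 − sin 34.8° = 0.4293.

0.429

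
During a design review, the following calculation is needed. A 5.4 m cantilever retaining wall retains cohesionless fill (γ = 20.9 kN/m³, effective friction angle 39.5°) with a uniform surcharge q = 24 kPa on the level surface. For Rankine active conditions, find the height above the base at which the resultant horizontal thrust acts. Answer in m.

K_a = 0.2224.
Triangular part P₁ = ½K_aγH² = 67.78 at H/3 = 1.800 m; rectangular part P₂ = K_a q H = 28.83 at H/2 = 2.700 m.
ȳ = (P₁·1.800 + P₂·2.700)/(P₁+P₂) = 2.069 m.

2.07 m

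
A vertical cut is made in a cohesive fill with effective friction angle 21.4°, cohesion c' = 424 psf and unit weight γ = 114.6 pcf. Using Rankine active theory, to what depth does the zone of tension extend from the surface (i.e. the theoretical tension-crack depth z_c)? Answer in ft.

10.8 ft

K_a = tan²(45° − 21.4°/2) = 0.4653; √K_a = 0.6822.
The active pressure is zero where K_a γ z = 2c√K_a, so z_c = 2c/(γ√K_a) = 2×424/(114.6×0.6822) = 10.85 ft.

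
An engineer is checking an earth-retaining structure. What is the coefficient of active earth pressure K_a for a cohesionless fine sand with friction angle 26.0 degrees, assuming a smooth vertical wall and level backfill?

K_a = tan²(45° − φ/2) = tan²(32.00°) = 0.3905.

0.390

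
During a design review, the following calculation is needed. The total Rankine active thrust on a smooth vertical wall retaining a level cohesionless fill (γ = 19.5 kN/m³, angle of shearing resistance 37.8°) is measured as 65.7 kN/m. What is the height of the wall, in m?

K_a = 0.2400. P_a = ½ K_a γ H² ⇒ H = √(2P_a/(K_a γ)).
H = √(2×65.7/(0.2400×19.5)) = 5.299 m.

5.30 m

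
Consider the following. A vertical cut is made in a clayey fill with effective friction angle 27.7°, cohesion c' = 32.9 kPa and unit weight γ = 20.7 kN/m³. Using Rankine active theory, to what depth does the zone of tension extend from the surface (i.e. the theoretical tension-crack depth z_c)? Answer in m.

K_a = tan²(45° − 27.7°/2) = 0.3653; √K_a = 0.6044.
The active pressure is zero where K_a γ z = 2c√K_a, so z_c = 2c/(γ√K_a) = 2×32.9/(20.7×0.6044) = 5.259 m.

5.26 m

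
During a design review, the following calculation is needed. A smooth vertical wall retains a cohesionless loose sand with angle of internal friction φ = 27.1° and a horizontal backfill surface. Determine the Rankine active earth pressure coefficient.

K_a = (1 − sin φ)/(1 + sin φ) = (1 − sin 27.1°)/(1 + sin 27.1°) = 0.3741.

0.374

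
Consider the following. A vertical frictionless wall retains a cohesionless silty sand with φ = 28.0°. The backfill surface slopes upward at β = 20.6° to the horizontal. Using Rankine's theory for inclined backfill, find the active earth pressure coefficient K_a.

0.469

K_a = cos β · (cos β − √(cos²β − cos²φ)) / (cos β + √(cos²β − cos²φ)).
cos β = 0.9361, cos φ = 0.8829, √(cos²β − cos²φ) = 0.3108.
K_a = 0.9361 × (0.9361 − 0.3108)/(0.9361 + 0.3108) = 0.4694.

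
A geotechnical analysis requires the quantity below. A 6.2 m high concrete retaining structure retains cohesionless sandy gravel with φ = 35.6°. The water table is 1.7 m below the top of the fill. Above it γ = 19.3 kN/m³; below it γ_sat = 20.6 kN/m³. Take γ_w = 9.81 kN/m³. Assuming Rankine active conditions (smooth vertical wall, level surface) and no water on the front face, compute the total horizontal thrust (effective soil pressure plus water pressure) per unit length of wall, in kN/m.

K_a = tan²(45° − φ/2) = 0.2641.
γ' = 20.6 − 9.81 = 10.79 kN/m³. Depth below WT = 4.5 m.
σ'_h at WT = K_a γ d_w = 8.666 kPa; at base = 8.666 + K_a γ' × 4.5 = 21.49 kPa.
P₁ (0–1.7 m) = ½×8.666×1.7 = 7.366. P₂ (1.7–6.2 m) = ½(8.666+21.49)×4.5 = 67.85.
P_w = ½ γ_w h₂² = 0.5×9.81×4.5² = 99.33. Total = 7.366+67.85+99.33 = 174.5 kN/m.

175 kN/m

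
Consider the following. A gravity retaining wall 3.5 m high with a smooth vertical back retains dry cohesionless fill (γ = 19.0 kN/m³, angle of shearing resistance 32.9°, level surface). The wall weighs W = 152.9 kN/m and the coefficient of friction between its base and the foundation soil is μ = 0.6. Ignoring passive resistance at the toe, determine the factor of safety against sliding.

2.66

K_a = tan²(45° − 32.9°/2) = 0.2960.
P_a = ½K_aγH² = 0.5×0.2960×19.0×3.5² = 34.45 kN/m, acting at H/3 = 1.167 m above the base.
FS_sliding = μW / P_a = 0.6×152.9 / 34.45 = 2.663.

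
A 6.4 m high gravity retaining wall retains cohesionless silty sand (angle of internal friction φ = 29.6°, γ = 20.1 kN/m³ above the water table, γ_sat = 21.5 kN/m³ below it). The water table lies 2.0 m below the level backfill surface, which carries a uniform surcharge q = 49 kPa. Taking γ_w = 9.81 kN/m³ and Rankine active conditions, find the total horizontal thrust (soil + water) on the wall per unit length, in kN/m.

313 kN/m

K_a = tan²(45° − φ/2) = 0.3387.
γ' = 21.5 − 9.81 = 11.69 kN/m³. h₂ = H − d_w = 4.4 m.
σ'_h: at surface K_a·q = 16.60; at WT K_a(q+γd_w) = 30.22; at base K_a(q+γd_w+γ'h₂) = 47.64 kPa.
P₁ = ½(16.60+30.22)×2.0 = 46.81; P₂ = ½(30.22+47.64)×4.4 = 171.3; P_w = ½γ_w h₂² = 94.96.
Total = 46.81+171.3+94.96 = 313.1 kN/m.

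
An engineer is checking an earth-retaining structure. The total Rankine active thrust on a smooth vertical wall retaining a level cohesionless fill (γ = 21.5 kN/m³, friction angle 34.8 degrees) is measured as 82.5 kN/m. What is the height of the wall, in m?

K_a = 0.2733. P_a = ½ K_a γ H² ⇒ H = √(2P_a/(K_a γ)).
H = √(2×82.5/(0.2733×21.5)) = 5.299 m.

5.30 m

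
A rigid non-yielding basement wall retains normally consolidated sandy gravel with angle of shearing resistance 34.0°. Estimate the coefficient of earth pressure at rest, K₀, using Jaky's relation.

K₀ = 1 − sin φ' = 1 − sin 34.0° = 0.4408.

0.441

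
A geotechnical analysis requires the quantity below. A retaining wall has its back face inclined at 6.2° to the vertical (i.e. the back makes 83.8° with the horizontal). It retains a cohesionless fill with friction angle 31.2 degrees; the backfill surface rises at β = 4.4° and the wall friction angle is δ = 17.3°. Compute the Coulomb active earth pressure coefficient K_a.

0.351

K_a = sin²(α+φ) / [sin²α · sin(α−δ) · (1 + √{sin(φ+δ)sin(φ−β) / (sin(α−δ)sin(α+β))})²].
With α = 83.8°, φ = 31.2°, δ = 17.3°, β = 4.4°: K_a = 0.3509.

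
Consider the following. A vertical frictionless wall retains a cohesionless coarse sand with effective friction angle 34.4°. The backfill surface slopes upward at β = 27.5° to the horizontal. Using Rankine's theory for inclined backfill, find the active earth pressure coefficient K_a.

0.411

K_a = cos β · (cos β − √(cos²β − cos²φ)) / (cos β + √(cos²β − cos²φ)).
cos β = 0.8870, cos φ = 0.8251, √(cos²β − cos²φ) = 0.3255.
K_a = 0.8870 × (0.8870 − 0.3255)/(0.8870 + 0.3255) = 0.4107.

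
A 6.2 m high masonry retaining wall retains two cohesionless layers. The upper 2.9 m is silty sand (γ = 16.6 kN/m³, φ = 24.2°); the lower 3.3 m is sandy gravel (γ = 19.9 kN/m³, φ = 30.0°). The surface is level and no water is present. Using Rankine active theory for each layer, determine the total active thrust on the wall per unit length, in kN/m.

118 kN/m

K_a1 = tan²(45°−24.2°/2) = 0.4185; K_a2 = tan²(45°−30.0°/2) = 0.3333.
Layer 1: σ at base = K_a1 γ₁ h₁ = 20.15 kPa; P₁ = ½×20.15×2.9 = 29.21.
Layer 2: σ_v at top = γ₁h₁ = 48.14; σ_h top = K_a2×48.14 = 16.05; σ_h base = K_a2×(48.14+19.9×3.3) = 37.94.
P₂ = ½(16.05+37.94)×3.3 = 89.07. Total P_a = 29.21+89.07 = 118.3 kN/m.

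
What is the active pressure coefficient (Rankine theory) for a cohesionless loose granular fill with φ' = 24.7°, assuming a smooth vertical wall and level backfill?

K_a = (1 − sin φ)/(1 + sin φ) = (1 − sin 24.7°)/(1 + sin 24.7°) = 0.4106.

0.411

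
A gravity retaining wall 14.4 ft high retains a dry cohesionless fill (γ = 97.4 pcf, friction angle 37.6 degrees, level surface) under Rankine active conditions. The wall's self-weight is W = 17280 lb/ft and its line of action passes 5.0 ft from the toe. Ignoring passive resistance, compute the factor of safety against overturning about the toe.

K_a = tan²(45° − 37.6°/2) = 0.2421.
P_a = ½K_aγH² = 0.5×0.2421×97.4×14.4² = 2445 lb/ft, acting at H/3 = 4.800 ft above the base.
Overturning moment M_o = P_a × H/3 = 2445 × 4.800 = 11740.
Resisting moment M_r = W × 5.0 = 17280 × 5.0 = 86400.
FS_overturning = M_r/M_o = 86400/11740 = 7.362.

7.36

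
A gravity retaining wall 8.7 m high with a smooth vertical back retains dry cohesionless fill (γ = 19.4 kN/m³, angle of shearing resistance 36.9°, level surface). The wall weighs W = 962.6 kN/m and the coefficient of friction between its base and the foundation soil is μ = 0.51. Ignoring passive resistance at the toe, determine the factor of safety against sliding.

K_a = tan²(45° − 36.9°/2) = 0.2497.
P_a = ½K_aγH² = 0.5×0.2497×19.4×8.7² = 183.3 kN/m, acting at H/3 = 2.900 m above the base.
FS_sliding = μW / P_a = 0.51×962.6 / 183.3 = 2.678.

2.68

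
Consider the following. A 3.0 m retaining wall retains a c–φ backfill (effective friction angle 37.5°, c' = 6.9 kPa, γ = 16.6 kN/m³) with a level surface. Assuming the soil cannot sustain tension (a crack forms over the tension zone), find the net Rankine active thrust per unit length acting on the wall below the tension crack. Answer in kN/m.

3.49 kN/m

K_a = 0.2432; √K_a = 0.4931.
Tension-crack depth z_c = 2c/(γ√K_a) = 2×6.9/(16.6×0.4931) = 1.686 m.
σ_a at base = K_a γ H − 2c√K_a = 0.2432×16.6×3.0 − 2×6.9×0.4931 = 5.306 kPa.
P_a = ½ × 5.306 × (H − z_c) = 0.5×5.306×1.314 = 3.486 kN/m.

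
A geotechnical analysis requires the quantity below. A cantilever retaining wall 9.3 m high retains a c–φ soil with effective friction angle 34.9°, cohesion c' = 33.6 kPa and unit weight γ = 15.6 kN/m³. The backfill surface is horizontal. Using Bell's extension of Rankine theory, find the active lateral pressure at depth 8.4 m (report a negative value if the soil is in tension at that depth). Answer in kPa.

0.605 kPa

K_a = (1 − sin φ)/(1 + sin φ) = 0.2721.
σ_a = K_a γ z − 2c√K_a = 0.2721×15.6×8.4 − 2×33.6×0.5217 = 0.6054 kPa.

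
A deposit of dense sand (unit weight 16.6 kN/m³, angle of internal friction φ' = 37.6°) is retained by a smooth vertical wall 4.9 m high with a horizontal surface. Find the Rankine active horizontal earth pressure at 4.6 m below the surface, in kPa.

18.5 kPa

K_a = (1 − sin φ)/(1 + sin φ) = 0.2421.
σ_h = K_a γ z = 0.2421 × 16.6 × 4.6 = 18.49 kPa.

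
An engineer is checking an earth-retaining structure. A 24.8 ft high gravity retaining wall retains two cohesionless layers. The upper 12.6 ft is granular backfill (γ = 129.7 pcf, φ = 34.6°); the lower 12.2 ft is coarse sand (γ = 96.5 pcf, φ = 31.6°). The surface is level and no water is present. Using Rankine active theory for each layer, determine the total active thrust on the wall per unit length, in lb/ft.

K_a1 = tan²(45°−34.6°/2) = 0.2756; K_a2 = tan²(45°−31.6°/2) = 0.3123.
Layer 1: σ at base = K_a1 γ₁ h₁ = 450.5 psf; P₁ = ½×450.5×12.6 = 2838.
Layer 2: σ_v at top = γ₁h₁ = 1634; σ_h top = K_a2×1634 = 510.4; σ_h base = K_a2×(1634+96.5×12.2) = 878.2.
P₂ = ½(510.4+878.2)×12.2 = 8471. Total P_a = 2838+8471 = 11310 lb/ft.

11300 lb/ft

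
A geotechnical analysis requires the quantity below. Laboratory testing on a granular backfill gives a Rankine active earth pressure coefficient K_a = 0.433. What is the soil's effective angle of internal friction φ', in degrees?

23.3°

K_a = tan²(45° − φ/2) ⇒ 45° − φ/2 = arctan(√0.433) = 33.35°.
φ = 2(45° − 33.35°) = 23.31°.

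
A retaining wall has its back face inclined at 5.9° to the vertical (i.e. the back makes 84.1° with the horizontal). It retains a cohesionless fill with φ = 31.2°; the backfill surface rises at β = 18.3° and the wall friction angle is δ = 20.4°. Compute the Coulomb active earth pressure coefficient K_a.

K_a = sin²(α+φ) / [sin²α · sin(α−δ) · (1 + √{sin(φ+δ)sin(φ−β) / (sin(α−δ)sin(α+β))})²].
With α = 84.1°, φ = 31.2°, δ = 20.4°, β = 18.3°: K_a = 0.4401.

0.440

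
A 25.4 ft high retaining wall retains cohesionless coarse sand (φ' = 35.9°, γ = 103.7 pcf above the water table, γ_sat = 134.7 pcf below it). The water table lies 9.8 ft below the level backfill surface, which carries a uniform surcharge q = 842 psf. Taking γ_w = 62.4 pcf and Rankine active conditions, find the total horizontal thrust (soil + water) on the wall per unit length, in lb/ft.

K_a = tan²(45° − φ/2) = 0.2607.
γ' = 134.7 − 62.4 = 72.30 pcf. h₂ = H − d_w = 15.6 ft.
σ'_h: at surface K_a·q = 219.5; at WT K_a(q+γd_w) = 484.5; at base K_a(q+γd_w+γ'h₂) = 778.6 psf.
P₁ = ½(219.5+484.5)×9.8 = 3450; P₂ = ½(484.5+778.6)×15.6 = 9852; P_w = ½γ_w h₂² = 7593.
Total = 3450+9852+7593 = 20900 lb/ft.

20900 lb/ft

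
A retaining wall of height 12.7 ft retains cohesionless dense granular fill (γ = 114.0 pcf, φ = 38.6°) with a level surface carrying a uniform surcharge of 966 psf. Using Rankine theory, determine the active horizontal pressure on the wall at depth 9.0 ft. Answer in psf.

461 psf

K_a = (1 − sin φ)/(1 + sin φ) = 0.2316.
σ_v = γz + q = 114.0 × 9.0 + 966 = 1992 psf.
σ_h = K_a σ_v = 0.2316 × 1992 = 461.4 psf.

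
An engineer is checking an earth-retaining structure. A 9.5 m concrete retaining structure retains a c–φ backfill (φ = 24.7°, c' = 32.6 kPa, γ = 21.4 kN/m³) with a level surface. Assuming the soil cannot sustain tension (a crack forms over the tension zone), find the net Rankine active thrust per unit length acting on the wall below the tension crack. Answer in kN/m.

K_a = 0.4106; √K_a = 0.6408.
Tension-crack depth z_c = 2c/(γ√K_a) = 2×32.6/(21.4×0.6408) = 4.755 m.
σ_a at base = K_a γ H − 2c√K_a = 0.4106×21.4×9.5 − 2×32.6×0.6408 = 41.69 kPa.
P_a = ½ × 41.69 × (H − z_c) = 0.5×41.69×4.745 = 98.92 kN/m.

98.9 kN/m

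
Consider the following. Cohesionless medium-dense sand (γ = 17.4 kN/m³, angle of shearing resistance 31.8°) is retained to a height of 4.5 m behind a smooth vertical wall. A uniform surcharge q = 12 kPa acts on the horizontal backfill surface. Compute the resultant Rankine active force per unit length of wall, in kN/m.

71.3 kN/m

K_a = tan²(45° − φ/2) = 0.3098.
Soil triangle: ½ K_a γ H² = 0.5×0.3098×17.4×4.5² = 54.58 kN/m.
Surcharge rectangle: K_a q H = 0.3098×12×4.5 = 16.73 kN/m.
Total = 54.58 + 16.73 = 71.31 kN/m.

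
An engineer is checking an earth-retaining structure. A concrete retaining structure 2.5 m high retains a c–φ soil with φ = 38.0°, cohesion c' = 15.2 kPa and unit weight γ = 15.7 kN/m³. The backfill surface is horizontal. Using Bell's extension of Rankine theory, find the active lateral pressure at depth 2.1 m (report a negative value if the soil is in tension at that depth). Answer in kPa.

K_a = (1 − sin φ)/(1 + sin φ) = 0.2379.
σ_a = K_a γ z − 2c√K_a = 0.2379×15.7×2.1 − 2×15.2×0.4877 = -6.984 kPa.

-6.98 kPa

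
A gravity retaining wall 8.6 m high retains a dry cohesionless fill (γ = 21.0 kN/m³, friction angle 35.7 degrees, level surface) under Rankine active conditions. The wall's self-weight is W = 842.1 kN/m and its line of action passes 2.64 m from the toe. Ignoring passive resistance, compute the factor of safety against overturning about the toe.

K_a = tan²(45° − 35.7°/2) = 0.2630.
P_a = ½K_aγH² = 0.5×0.2630×21.0×8.6² = 204.2 kN/m, acting at H/3 = 2.867 m above the base.
Overturning moment M_o = P_a × H/3 = 204.2 × 2.867 = 585.5.
Resisting moment M_r = W × 2.64 = 842.1 × 2.64 = 2223.
FS_overturning = M_r/M_o = 2223/585.5 = 3.797.

3.80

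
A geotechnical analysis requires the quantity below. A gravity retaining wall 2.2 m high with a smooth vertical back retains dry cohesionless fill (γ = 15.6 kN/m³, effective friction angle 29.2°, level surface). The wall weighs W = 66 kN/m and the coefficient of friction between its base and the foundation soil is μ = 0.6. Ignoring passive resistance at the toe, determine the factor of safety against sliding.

3.05

K_a = tan²(45° − 29.2°/2) = 0.3442.
P_a = ½K_aγH² = 0.5×0.3442×15.6×2.2² = 12.99 kN/m, acting at H/3 = 0.7333 m above the base.
FS_sliding = μW / P_a = 0.6×66 / 12.99 = 3.047.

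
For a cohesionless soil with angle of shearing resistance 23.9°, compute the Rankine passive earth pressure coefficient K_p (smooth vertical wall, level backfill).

2.36

K_p = (1 + sin φ)/(1 − sin φ) = tan²(45° + 23.9°/2) = 2.362.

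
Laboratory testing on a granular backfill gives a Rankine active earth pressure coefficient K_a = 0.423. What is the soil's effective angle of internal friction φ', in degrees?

K_a = tan²(45° − φ/2) ⇒ 45° − φ/2 = arctan(√0.423) = 33.04°.
φ = 2(45° − 33.04°) = 23.92°.

23.9°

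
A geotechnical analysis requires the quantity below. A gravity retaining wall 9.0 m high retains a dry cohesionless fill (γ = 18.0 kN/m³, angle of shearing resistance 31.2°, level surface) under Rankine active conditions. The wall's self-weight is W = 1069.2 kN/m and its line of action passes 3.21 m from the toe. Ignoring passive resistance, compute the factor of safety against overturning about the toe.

K_a = tan²(45° − 31.2°/2) = 0.3175.
P_a = ½K_aγH² = 0.5×0.3175×18.0×9.0² = 231.5 kN/m, acting at H/3 = 3.000 m above the base.
Overturning moment M_o = P_a × H/3 = 231.5 × 3.000 = 694.4.
Resisting moment M_r = W × 3.21 = 1069.2 × 3.21 = 3432.
FS_overturning = M_r/M_o = 3432/694.4 = 4.943.

4.94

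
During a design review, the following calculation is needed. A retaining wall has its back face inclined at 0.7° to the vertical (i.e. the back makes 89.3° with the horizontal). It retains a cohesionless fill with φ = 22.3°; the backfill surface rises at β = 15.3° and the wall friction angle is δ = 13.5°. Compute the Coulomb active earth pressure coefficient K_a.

0.548

K_a = sin²(α+φ) / [sin²α · sin(α−δ) · (1 + √{sin(φ+δ)sin(φ−β) / (sin(α−δ)sin(α+β))})²].
With α = 89.3°, φ = 22.3°, δ = 13.5°, β = 15.3°: K_a = 0.5481.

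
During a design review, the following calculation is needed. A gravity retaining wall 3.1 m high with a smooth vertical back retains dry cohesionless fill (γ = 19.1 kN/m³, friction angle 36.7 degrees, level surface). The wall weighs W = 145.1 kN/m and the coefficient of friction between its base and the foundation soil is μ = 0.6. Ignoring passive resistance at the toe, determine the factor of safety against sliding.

K_a = tan²(45° − 36.7°/2) = 0.2519.
P_a = ½K_aγH² = 0.5×0.2519×19.1×3.1² = 23.11 kN/m, acting at H/3 = 1.033 m above the base.
FS_sliding = μW / P_a = 0.6×145.1 / 23.11 = 3.766.

3.77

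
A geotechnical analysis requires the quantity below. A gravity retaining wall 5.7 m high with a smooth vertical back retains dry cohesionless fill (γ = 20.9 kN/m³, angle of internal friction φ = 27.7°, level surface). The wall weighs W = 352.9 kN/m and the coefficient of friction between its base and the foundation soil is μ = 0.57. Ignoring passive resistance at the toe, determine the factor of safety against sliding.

1.62

K_a = tan²(45° − 27.7°/2) = 0.3653.
P_a = ½K_aγH² = 0.5×0.3653×20.9×5.7² = 124.0 kN/m, acting at H/3 = 1.900 m above the base.
FS_sliding = μW / P_a = 0.57×352.9 / 124.0 = 1.622.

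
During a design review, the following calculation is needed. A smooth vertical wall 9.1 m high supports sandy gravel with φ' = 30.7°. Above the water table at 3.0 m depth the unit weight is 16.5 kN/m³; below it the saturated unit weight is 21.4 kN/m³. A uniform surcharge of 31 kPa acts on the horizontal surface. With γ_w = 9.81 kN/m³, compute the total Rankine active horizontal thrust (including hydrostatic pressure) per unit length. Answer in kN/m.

466 kN/m

K_a = tan²(45° − φ/2) = 0.3240.
γ' = 21.4 − 9.81 = 11.59 kN/m³. h₂ = H − d_w = 6.1 m.
σ'_h: at surface K_a·q = 10.04; at WT K_a(q+γd_w) = 26.08; at base K_a(q+γd_w+γ'h₂) = 48.99 kPa.
P₁ = ½(10.04+26.08)×3.0 = 54.19; P₂ = ½(26.08+48.99)×6.1 = 229.0; P_w = ½γ_w h₂² = 182.5.
Total = 54.19+229.0+182.5 = 465.7 kN/m.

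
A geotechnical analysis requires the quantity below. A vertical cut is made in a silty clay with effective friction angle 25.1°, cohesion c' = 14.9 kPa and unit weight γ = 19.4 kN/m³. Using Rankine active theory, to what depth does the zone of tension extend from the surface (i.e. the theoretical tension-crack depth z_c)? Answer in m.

K_a = tan²(45° − 25.1°/2) = 0.4043; √K_a = 0.6358.
The active pressure is zero where K_a γ z = 2c√K_a, so z_c = 2c/(γ√K_a) = 2×14.9/(19.4×0.6358) = 2.416 m.

2.42 m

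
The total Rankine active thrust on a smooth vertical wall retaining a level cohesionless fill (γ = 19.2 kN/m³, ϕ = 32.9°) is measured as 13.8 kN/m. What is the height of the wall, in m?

2.20 m

K_a = 0.2960. P_a = ½ K_a γ H² ⇒ H = √(2P_a/(K_a γ)).
H = √(2×13.8/(0.2960×19.2)) = 2.204 m.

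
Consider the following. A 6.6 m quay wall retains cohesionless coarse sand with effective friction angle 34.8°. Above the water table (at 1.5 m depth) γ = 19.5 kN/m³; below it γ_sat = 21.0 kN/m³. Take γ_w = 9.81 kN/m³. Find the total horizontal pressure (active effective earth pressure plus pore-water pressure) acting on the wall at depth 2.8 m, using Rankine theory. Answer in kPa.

K_a = (1 − sin φ)/(1 + sin φ) = 0.2733.
γ' = 21.0 − 9.81 = 11.19 kN/m³.
Effective vertical stress at 2.8 m: σ'_v = 19.5×1.5 + 11.19×1.30 = 43.80 kPa.
σ'_h = K_a σ'_v = 0.2733 × 43.80 = 11.97 kPa; u = γ_w × 1.30 = 12.75 kPa.
Total σ_h = 11.97 + 12.75 = 24.72 kPa.

24.7 kPa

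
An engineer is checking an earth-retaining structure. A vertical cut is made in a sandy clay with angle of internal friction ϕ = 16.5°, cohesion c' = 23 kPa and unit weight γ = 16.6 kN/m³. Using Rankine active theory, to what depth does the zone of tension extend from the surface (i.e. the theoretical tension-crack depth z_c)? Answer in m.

3.71 m

K_a = tan²(45° − 16.5°/2) = 0.5576; √K_a = 0.7467.
The active pressure is zero where K_a γ z = 2c√K_a, so z_c = 2c/(γ√K_a) = 2×23/(16.6×0.7467) = 3.711 m.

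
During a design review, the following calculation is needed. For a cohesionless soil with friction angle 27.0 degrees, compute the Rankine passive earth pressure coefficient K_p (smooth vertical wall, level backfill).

K_p = (1 + sin φ)/(1 − sin φ) = tan²(45° + 27.0°/2) = 2.663.

2.66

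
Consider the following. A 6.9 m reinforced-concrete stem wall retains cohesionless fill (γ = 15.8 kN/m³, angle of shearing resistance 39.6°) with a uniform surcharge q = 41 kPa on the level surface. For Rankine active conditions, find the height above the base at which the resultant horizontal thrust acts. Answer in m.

2.79 m

K_a = 0.2214.
Triangular part P₁ = ½K_aγH² = 83.28 at H/3 = 2.300 m; rectangular part P₂ = K_a q H = 62.64 at H/2 = 3.450 m.
ȳ = (P₁·2.300 + P₂·3.450)/(P₁+P₂) = 2.794 m.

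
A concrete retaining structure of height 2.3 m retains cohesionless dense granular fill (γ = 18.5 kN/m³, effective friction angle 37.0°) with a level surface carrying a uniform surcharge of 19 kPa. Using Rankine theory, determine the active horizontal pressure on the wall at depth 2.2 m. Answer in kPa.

K_a = (1 − sin φ)/(1 + sin φ) = 0.2486.
σ_v = γz + q = 18.5 × 2.2 + 19 = 59.70 kPa.
σ_h = K_a σ_v = 0.2486 × 59.70 = 14.84 kPa.

14.8 kPa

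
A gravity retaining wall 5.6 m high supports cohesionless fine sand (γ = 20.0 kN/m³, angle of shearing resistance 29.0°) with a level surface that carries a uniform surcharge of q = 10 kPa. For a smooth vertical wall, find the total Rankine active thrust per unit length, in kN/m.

128 kN/m

K_a = tan²(45° − φ/2) = 0.3470.
Soil triangle: ½ K_a γ H² = 0.5×0.3470×20.0×5.6² = 108.8 kN/m.
Surcharge rectangle: K_a q H = 0.3470×10×5.6 = 19.43 kN/m.
Total = 108.8 + 19.43 = 128.2 kN/m.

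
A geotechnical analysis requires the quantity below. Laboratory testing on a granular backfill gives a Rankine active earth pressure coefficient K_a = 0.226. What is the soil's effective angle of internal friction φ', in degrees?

39.1°

K_a = tan²(45° − φ/2) ⇒ 45° − φ/2 = arctan(√0.226) = 25.43°.
φ = 2(45° − 25.43°) = 39.15°.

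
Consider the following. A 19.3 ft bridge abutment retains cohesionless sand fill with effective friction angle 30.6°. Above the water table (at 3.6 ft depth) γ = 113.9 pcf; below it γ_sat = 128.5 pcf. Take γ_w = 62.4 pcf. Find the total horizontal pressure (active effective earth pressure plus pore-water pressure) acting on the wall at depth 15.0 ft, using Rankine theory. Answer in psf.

1090 psf

K_a = (1 − sin φ)/(1 + sin φ) = 0.3253.
γ' = 128.5 − 62.4 = 66.10 pcf.
Effective vertical stress at 15.0 ft: σ'_v = 113.9×3.6 + 66.10×11.4 = 1164 psf.
σ'_h = K_a σ'_v = 0.3253 × 1164 = 378.6 psf; u = γ_w × 11.4 = 711.4 psf.
Total σ_h = 378.6 + 711.4 = 1090 psf.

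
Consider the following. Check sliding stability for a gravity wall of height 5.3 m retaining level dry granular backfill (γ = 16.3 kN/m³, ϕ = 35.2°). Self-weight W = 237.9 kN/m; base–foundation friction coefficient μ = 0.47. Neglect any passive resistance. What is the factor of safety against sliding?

K_a = tan²(45° − 35.2°/2) = 0.2687.
P_a = ½K_aγH² = 0.5×0.2687×16.3×5.3² = 61.51 kN/m, acting at H/3 = 1.767 m above the base.
FS_sliding = μW / P_a = 0.47×237.9 / 61.51 = 1.818.

1.82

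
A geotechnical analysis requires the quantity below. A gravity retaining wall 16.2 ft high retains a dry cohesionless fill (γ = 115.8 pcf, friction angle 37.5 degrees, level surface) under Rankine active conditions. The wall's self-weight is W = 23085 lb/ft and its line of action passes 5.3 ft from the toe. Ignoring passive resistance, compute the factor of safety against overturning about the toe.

K_a = tan²(45° − 37.5°/2) = 0.2432.
P_a = ½K_aγH² = 0.5×0.2432×115.8×16.2² = 3695 lb/ft, acting at H/3 = 5.400 ft above the base.
Overturning moment M_o = P_a × H/3 = 3695 × 5.400 = 19960.
Resisting moment M_r = W × 5.3 = 23085 × 5.3 = 122400.
FS_overturning = M_r/M_o = 122400/19960 = 6.131.

6.13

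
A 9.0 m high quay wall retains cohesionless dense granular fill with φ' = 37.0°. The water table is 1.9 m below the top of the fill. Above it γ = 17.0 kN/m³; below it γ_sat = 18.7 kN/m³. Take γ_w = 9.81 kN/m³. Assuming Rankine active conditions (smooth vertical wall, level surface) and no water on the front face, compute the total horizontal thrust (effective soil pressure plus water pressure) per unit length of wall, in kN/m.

368 kN/m

K_a = tan²(45° − φ/2) = 0.2486.
γ' = 18.7 − 9.81 = 8.890 kN/m³. Depth below WT = 7.1 m.
σ'_h at WT = K_a γ d_w = 8.029 kPa; at base = 8.029 + K_a γ' × 7.1 = 23.72 kPa.
P₁ (0–1.9 m) = ½×8.029×1.9 = 7.628. P₂ (1.9–9.0 m) = ½(8.029+23.72)×7.1 = 112.7.
P_w = ½ γ_w h₂² = 0.5×9.81×7.1² = 247.3. Total = 7.628+112.7+247.3 = 367.6 kN/m.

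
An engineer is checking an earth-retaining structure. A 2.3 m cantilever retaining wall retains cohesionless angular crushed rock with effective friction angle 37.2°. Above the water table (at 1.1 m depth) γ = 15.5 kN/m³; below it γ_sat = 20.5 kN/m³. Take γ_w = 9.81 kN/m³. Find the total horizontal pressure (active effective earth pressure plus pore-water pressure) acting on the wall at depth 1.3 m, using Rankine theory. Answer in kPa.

K_a = (1 − sin φ)/(1 + sin φ) = 0.2464.
γ' = 20.5 − 9.81 = 10.69 kN/m³.
Effective vertical stress at 1.3 m: σ'_v = 15.5×1.1 + 10.69×0.200 = 19.19 kPa.
σ'_h = K_a σ'_v = 0.2464 × 19.19 = 4.728 kPa; u = γ_w × 0.200 = 1.962 kPa.
Total σ_h = 4.728 + 1.962 = 6.690 kPa.

6.69 kPa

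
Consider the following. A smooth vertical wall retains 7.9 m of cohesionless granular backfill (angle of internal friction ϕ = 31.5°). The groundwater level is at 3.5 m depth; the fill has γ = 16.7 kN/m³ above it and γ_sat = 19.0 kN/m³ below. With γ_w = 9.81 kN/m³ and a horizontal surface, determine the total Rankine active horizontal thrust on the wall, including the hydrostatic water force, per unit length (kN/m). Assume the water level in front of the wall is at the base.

236 kN/m

K_a = tan²(45° − φ/2) = 0.3136.
γ' = 19.0 − 9.81 = 9.190 kN/m³. Depth below WT = 4.4 m.
σ'_h at WT = K_a γ d_w = 18.33 kPa; at base = 18.33 + K_a γ' × 4.4 = 31.01 kPa.
P₁ (0–3.5 m) = ½×18.33×3.5 = 32.08. P₂ (3.5–7.9 m) = ½(18.33+31.01)×4.4 = 108.6.
P_w = ½ γ_w h₂² = 0.5×9.81×4.4² = 94.96. Total = 32.08+108.6+94.96 = 235.6 kN/m.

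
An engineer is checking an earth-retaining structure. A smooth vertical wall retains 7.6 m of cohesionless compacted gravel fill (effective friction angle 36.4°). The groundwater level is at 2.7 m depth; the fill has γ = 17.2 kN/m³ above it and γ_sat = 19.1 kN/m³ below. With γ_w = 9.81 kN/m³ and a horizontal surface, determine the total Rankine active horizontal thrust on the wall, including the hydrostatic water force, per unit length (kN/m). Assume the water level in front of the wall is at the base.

K_a = tan²(45° − φ/2) = 0.2552.
γ' = 19.1 − 9.81 = 9.290 kN/m³. Depth below WT = 4.9 m.
σ'_h at WT = K_a γ d_w = 11.85 kPa; at base = 11.85 + K_a γ' × 4.9 = 23.47 kPa.
P₁ (0–2.7 m) = ½×11.85×2.7 = 16.00. P₂ (2.7–7.6 m) = ½(11.85+23.47)×4.9 = 86.52.
P_w = ½ γ_w h₂² = 0.5×9.81×4.9² = 117.8. Total = 16.00+86.52+117.8 = 220.3 kN/m.

220 kN/m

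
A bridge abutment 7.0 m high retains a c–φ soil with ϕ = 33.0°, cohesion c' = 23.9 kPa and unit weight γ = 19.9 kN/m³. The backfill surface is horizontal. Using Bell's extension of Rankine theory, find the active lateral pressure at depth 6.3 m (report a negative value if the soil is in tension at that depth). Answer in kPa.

11.0 kPa

K_a = (1 − sin φ)/(1 + sin φ) = 0.2948.
σ_a = K_a γ z − 2c√K_a = 0.2948×19.9×6.3 − 2×23.9×0.5430 = 11.01 kPa.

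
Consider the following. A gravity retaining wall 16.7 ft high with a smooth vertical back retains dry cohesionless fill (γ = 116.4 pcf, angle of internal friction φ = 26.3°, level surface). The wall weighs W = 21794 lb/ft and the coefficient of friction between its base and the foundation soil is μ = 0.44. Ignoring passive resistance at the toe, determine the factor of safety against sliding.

K_a = tan²(45° − 26.3°/2) = 0.3859.
P_a = ½K_aγH² = 0.5×0.3859×116.4×16.7² = 6264 lb/ft, acting at H/3 = 5.567 ft above the base.
FS_sliding = μW / P_a = 0.44×21794 / 6264 = 1.531.

1.53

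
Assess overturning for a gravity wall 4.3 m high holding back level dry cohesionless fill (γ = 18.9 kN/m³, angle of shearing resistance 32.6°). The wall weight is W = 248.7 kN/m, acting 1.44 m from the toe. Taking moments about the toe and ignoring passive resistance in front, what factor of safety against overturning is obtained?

4.77

K_a = tan²(45° − 32.6°/2) = 0.2997.
P_a = ½K_aγH² = 0.5×0.2997×18.9×4.3² = 52.37 kN/m, acting at H/3 = 1.433 m above the base.
Overturning moment M_o = P_a × H/3 = 52.37 × 1.433 = 75.07.
Resisting moment M_r = W × 1.44 = 248.7 × 1.44 = 358.1.
FS_overturning = M_r/M_o = 358.1/75.07 = 4.771.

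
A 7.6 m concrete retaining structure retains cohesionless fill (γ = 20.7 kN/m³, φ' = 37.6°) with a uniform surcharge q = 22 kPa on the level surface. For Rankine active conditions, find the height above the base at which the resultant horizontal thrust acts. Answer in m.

K_a = 0.2421.
Triangular part P₁ = ½K_aγH² = 144.7 at H/3 = 2.533 m; rectangular part P₂ = K_a q H = 40.48 at H/2 = 3.800 m.
ȳ = (P₁·2.533 + P₂·3.800)/(P₁+P₂) = 2.810 m.

2.81 m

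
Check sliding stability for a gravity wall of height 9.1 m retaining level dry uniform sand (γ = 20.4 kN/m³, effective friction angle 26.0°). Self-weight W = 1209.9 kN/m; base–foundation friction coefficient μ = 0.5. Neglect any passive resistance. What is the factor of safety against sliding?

1.83

K_a = tan²(45° − 26.0°/2) = 0.3905.
P_a = ½K_aγH² = 0.5×0.3905×20.4×9.1² = 329.8 kN/m, acting at H/3 = 3.033 m above the base.
FS_sliding = μW / P_a = 0.5×1209.9 / 329.8 = 1.834.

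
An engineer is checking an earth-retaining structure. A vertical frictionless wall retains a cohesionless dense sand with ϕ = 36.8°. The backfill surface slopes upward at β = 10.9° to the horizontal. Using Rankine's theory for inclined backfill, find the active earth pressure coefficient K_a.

0.262

K_a = cos β · (cos β − √(cos²β − cos²φ)) / (cos β + √(cos²β − cos²φ)).
cos β = 0.9820, cos φ = 0.8007, √(cos²β − cos²φ) = 0.5684.
K_a = 0.9820 × (0.9820 − 0.5684)/(0.9820 + 0.5684) = 0.2619.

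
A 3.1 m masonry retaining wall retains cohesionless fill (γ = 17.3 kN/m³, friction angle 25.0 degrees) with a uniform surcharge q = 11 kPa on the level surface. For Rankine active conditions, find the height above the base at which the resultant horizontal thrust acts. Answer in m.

1.18 m

K_a = 0.4059.
Triangular part P₁ = ½K_aγH² = 33.74 at H/3 = 1.033 m; rectangular part P₂ = K_a q H = 13.84 at H/2 = 1.550 m.
ȳ = (P₁·1.033 + P₂·1.550)/(P₁+P₂) = 1.184 m.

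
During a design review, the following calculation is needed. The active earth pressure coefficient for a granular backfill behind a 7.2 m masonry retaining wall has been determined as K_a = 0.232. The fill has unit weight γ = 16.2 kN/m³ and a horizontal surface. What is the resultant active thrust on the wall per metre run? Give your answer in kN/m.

97.4 kN/m

P = ½ K_a γ H² = 0.5 × 0.232 × 16.2 × 7.2² = 97.42 kN/m.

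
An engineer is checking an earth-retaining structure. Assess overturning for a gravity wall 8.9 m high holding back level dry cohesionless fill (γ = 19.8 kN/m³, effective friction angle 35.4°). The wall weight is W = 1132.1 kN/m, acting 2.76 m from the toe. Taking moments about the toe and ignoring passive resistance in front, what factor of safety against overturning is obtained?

5.04

K_a = tan²(45° − 35.4°/2) = 0.2664.
P_a = ½K_aγH² = 0.5×0.2664×19.8×8.9² = 208.9 kN/m, acting at H/3 = 2.967 m above the base.
Overturning moment M_o = P_a × H/3 = 208.9 × 2.967 = 619.7.
Resisting moment M_r = W × 2.76 = 1132.1 × 2.76 = 3125.
FS_overturning = M_r/M_o = 3125/619.7 = 5.042.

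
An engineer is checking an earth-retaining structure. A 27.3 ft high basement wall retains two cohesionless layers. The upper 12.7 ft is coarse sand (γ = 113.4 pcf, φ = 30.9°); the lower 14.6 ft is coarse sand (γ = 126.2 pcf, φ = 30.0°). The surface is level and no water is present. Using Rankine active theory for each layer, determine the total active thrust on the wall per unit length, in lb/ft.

14400 lb/ft

K_a1 = tan²(45°−30.9°/2) = 0.3214; K_a2 = tan²(45°−30.0°/2) = 0.3333.
Layer 1: σ at base = K_a1 γ₁ h₁ = 462.9 psf; P₁ = ½×462.9×12.7 = 2939.
Layer 2: σ_v at top = γ₁h₁ = 1440; σ_h top = K_a2×1440 = 480.1; σ_h base = K_a2×(1440+126.2×14.6) = 1094.
P₂ = ½(480.1+1094)×14.6 = 11490. Total P_a = 2939+11490 = 14430 lb/ft.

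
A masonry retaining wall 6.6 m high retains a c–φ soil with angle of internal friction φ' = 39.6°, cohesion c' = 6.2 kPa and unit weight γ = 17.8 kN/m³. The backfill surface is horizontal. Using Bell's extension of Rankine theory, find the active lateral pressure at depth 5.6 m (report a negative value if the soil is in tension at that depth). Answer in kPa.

K_a = (1 − sin φ)/(1 + sin φ) = 0.2214.
σ_a = K_a γ z − 2c√K_a = 0.2214×17.8×5.6 − 2×6.2×0.4706 = 16.24 kPa.

16.2 kPa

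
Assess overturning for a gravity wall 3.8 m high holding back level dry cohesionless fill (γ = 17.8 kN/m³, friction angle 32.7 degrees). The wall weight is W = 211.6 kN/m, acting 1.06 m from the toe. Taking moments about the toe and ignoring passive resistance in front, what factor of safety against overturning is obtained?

4.62

K_a = tan²(45° − 32.7°/2) = 0.2985.
P_a = ½K_aγH² = 0.5×0.2985×17.8×3.8² = 38.36 kN/m, acting at H/3 = 1.267 m above the base.
Overturning moment M_o = P_a × H/3 = 38.36 × 1.267 = 48.59.
Resisting moment M_r = W × 1.06 = 211.6 × 1.06 = 224.3.
FS_overturning = M_r/M_o = 224.3/48.59 = 4.616.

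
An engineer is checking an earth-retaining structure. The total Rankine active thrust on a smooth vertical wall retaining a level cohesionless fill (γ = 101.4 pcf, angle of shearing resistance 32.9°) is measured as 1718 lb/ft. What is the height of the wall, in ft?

10.7 ft

K_a = 0.2960. P_a = ½ K_a γ H² ⇒ H = √(2P_a/(K_a γ)).
H = √(2×1718/(0.2960×101.4)) = 10.70 ft.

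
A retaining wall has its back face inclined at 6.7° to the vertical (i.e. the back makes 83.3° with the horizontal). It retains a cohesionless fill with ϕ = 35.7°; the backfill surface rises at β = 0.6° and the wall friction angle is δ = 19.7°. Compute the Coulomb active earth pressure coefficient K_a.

0.290

K_a = sin²(α+φ) / [sin²α · sin(α−δ) · (1 + √{sin(φ+δ)sin(φ−β) / (sin(α−δ)sin(α+β))})²].
With α = 83.3°, φ = 35.7°, δ = 19.7°, β = 0.6°: K_a = 0.2896.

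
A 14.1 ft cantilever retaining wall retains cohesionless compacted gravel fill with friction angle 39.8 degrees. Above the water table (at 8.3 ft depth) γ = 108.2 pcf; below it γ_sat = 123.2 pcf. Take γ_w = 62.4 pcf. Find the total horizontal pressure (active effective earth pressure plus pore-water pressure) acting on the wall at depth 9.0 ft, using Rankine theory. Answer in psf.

K_a = (1 − sin φ)/(1 + sin φ) = 0.2194.
γ' = 123.2 − 62.4 = 60.80 pcf.
Effective vertical stress at 9.0 ft: σ'_v = 108.2×8.3 + 60.80×0.700 = 940.6 psf.
σ'_h = K_a σ'_v = 0.2194 × 940.6 = 206.4 psf; u = γ_w × 0.700 = 43.68 psf.
Total σ_h = 206.4 + 43.68 = 250.1 psf.

250 psf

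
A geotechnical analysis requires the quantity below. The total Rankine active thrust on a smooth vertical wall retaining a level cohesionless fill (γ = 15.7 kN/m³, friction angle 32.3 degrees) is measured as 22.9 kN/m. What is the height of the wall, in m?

3.10 m

K_a = 0.3035. P_a = ½ K_a γ H² ⇒ H = √(2P_a/(K_a γ)).
H = √(2×22.9/(0.3035×15.7)) = 3.100 m.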